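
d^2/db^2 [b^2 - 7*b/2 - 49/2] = 2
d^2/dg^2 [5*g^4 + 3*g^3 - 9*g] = 6*g*(10*g + 3)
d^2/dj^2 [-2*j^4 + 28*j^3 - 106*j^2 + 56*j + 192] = -24*j^2 + 168*j - 212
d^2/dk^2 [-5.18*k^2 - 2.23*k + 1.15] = -10.3600000000000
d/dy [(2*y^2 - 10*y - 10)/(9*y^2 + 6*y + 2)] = 2*(51*y^2 + 94*y + 20)/(81*y^4 + 108*y^3 + 72*y^2 + 24*y + 4)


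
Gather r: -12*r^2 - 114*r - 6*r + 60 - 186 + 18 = -12*r^2 - 120*r - 108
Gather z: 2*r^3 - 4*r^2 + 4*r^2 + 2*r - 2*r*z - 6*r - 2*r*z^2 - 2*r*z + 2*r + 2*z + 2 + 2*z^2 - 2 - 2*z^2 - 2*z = 2*r^3 - 2*r*z^2 - 4*r*z - 2*r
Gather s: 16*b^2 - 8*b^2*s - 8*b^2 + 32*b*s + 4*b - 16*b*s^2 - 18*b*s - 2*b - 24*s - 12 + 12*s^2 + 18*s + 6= 8*b^2 + 2*b + s^2*(12 - 16*b) + s*(-8*b^2 + 14*b - 6) - 6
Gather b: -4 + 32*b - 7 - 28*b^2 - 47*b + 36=-28*b^2 - 15*b + 25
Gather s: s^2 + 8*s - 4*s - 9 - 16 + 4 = s^2 + 4*s - 21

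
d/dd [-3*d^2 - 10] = -6*d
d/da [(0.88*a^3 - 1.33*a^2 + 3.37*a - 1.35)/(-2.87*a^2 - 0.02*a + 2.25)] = (-2.5256*a^4 - 0.0352000000000006*a^3 + 15.6385*a^2 - 13.734*a + 7.5555)/(8.2369*a^4 + 0.1148*a^3 - 12.9146*a^2 - 0.09*a + 5.0625)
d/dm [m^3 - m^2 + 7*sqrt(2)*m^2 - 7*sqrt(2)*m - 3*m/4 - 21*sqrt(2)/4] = 3*m^2 - 2*m + 14*sqrt(2)*m - 7*sqrt(2) - 3/4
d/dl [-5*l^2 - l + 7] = -10*l - 1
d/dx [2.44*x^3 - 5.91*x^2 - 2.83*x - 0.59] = 7.32*x^2 - 11.82*x - 2.83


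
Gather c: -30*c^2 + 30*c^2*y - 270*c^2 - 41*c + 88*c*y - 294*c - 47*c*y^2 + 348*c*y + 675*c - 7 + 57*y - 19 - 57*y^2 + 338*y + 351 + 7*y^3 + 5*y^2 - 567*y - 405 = c^2*(30*y - 300) + c*(-47*y^2 + 436*y + 340) + 7*y^3 - 52*y^2 - 172*y - 80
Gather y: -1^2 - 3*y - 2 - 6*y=-9*y - 3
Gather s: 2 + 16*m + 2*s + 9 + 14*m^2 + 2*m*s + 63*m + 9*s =14*m^2 + 79*m + s*(2*m + 11) + 11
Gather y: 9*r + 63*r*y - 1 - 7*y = 9*r + y*(63*r - 7) - 1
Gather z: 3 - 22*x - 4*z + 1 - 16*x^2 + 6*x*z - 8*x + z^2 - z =-16*x^2 - 30*x + z^2 + z*(6*x - 5) + 4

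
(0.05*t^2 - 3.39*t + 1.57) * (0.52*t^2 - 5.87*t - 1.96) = 0.026*t^4 - 2.0563*t^3 + 20.6177*t^2 - 2.5715*t - 3.0772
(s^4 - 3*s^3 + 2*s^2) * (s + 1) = s^5 - 2*s^4 - s^3 + 2*s^2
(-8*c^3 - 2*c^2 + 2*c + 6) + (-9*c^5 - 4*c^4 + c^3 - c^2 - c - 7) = -9*c^5 - 4*c^4 - 7*c^3 - 3*c^2 + c - 1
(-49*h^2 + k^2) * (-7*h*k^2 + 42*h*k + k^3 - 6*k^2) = 343*h^3*k^2 - 2058*h^3*k - 49*h^2*k^3 + 294*h^2*k^2 - 7*h*k^4 + 42*h*k^3 + k^5 - 6*k^4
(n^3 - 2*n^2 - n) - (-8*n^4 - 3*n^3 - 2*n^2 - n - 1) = 8*n^4 + 4*n^3 + 1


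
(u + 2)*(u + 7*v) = u^2 + 7*u*v + 2*u + 14*v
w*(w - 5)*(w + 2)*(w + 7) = w^4 + 4*w^3 - 31*w^2 - 70*w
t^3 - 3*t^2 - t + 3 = (t - 3)*(t - 1)*(t + 1)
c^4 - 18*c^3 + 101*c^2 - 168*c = c*(c - 8)*(c - 7)*(c - 3)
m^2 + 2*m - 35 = (m - 5)*(m + 7)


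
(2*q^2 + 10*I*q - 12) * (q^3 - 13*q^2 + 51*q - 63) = 2*q^5 - 26*q^4 + 10*I*q^4 + 90*q^3 - 130*I*q^3 + 30*q^2 + 510*I*q^2 - 612*q - 630*I*q + 756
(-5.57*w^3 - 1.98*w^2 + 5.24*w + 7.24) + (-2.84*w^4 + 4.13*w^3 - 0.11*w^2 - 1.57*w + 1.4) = -2.84*w^4 - 1.44*w^3 - 2.09*w^2 + 3.67*w + 8.64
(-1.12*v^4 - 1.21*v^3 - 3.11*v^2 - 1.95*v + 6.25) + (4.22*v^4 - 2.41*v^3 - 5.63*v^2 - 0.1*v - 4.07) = 3.1*v^4 - 3.62*v^3 - 8.74*v^2 - 2.05*v + 2.18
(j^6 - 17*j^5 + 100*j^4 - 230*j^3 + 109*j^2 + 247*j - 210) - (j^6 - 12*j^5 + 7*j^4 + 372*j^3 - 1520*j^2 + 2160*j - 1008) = -5*j^5 + 93*j^4 - 602*j^3 + 1629*j^2 - 1913*j + 798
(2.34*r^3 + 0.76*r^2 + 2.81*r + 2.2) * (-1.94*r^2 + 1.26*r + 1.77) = -4.5396*r^5 + 1.474*r^4 - 0.351999999999999*r^3 + 0.6178*r^2 + 7.7457*r + 3.894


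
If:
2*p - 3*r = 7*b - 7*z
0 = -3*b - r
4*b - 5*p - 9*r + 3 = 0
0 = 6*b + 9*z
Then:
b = -9/73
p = -12/73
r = 27/73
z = 6/73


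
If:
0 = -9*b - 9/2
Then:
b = -1/2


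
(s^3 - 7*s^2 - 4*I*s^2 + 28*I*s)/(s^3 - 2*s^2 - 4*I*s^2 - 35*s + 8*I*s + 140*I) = s/(s + 5)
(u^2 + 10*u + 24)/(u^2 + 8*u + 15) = (u^2 + 10*u + 24)/(u^2 + 8*u + 15)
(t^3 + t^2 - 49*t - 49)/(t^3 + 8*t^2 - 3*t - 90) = (t^3 + t^2 - 49*t - 49)/(t^3 + 8*t^2 - 3*t - 90)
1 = 1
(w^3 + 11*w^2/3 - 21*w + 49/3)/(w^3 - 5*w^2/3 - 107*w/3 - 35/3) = (-3*w^3 - 11*w^2 + 63*w - 49)/(-3*w^3 + 5*w^2 + 107*w + 35)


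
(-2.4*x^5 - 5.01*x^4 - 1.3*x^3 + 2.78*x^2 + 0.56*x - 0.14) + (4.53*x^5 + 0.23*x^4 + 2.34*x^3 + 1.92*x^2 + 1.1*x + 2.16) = 2.13*x^5 - 4.78*x^4 + 1.04*x^3 + 4.7*x^2 + 1.66*x + 2.02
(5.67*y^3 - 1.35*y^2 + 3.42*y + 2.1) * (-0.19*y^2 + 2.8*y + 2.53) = -1.0773*y^5 + 16.1325*y^4 + 9.9153*y^3 + 5.7615*y^2 + 14.5326*y + 5.313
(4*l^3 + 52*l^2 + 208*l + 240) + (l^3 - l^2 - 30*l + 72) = 5*l^3 + 51*l^2 + 178*l + 312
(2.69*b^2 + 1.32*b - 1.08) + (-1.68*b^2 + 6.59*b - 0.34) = 1.01*b^2 + 7.91*b - 1.42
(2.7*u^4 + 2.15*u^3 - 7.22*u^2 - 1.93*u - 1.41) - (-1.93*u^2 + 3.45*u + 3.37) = 2.7*u^4 + 2.15*u^3 - 5.29*u^2 - 5.38*u - 4.78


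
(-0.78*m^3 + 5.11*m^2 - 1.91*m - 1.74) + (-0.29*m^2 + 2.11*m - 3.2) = -0.78*m^3 + 4.82*m^2 + 0.2*m - 4.94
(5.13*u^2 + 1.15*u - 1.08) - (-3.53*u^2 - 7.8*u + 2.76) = 8.66*u^2 + 8.95*u - 3.84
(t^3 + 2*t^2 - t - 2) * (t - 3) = t^4 - t^3 - 7*t^2 + t + 6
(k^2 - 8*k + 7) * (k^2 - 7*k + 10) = k^4 - 15*k^3 + 73*k^2 - 129*k + 70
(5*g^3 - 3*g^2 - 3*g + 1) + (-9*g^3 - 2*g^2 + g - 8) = -4*g^3 - 5*g^2 - 2*g - 7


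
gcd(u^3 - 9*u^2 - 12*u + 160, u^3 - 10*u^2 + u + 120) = u^2 - 13*u + 40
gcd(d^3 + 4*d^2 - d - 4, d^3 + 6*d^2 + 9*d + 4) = d^2 + 5*d + 4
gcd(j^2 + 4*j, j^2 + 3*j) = j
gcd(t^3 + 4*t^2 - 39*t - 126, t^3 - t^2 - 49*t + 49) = t + 7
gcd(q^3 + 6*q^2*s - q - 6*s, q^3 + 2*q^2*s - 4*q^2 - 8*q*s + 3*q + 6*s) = q - 1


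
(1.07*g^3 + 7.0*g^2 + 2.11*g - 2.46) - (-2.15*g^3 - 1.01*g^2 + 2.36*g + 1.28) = 3.22*g^3 + 8.01*g^2 - 0.25*g - 3.74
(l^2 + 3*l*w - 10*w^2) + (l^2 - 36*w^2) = 2*l^2 + 3*l*w - 46*w^2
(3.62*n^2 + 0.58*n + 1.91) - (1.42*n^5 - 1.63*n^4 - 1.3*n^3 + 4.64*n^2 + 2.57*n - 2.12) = -1.42*n^5 + 1.63*n^4 + 1.3*n^3 - 1.02*n^2 - 1.99*n + 4.03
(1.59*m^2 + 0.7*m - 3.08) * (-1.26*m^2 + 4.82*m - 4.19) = -2.0034*m^4 + 6.7818*m^3 + 0.5927*m^2 - 17.7786*m + 12.9052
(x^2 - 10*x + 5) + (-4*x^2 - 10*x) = -3*x^2 - 20*x + 5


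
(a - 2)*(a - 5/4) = a^2 - 13*a/4 + 5/2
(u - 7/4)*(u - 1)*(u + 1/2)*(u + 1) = u^4 - 5*u^3/4 - 15*u^2/8 + 5*u/4 + 7/8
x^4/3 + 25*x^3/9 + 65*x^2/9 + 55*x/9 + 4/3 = (x/3 + 1)*(x + 1/3)*(x + 1)*(x + 4)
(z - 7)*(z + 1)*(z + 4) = z^3 - 2*z^2 - 31*z - 28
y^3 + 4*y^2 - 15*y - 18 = (y - 3)*(y + 1)*(y + 6)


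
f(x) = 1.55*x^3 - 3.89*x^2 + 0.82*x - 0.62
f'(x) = 4.65*x^2 - 7.78*x + 0.82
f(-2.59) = -55.77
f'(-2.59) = 52.16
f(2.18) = -1.26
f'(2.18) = 5.96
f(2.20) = -1.14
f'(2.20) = 6.21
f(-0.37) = -1.53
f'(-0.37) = 4.34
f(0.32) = -0.71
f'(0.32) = -1.19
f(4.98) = 98.42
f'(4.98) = 77.40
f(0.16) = -0.58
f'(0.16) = -0.31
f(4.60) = 71.71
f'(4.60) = 63.43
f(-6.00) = -480.38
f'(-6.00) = 214.90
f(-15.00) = -6119.42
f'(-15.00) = 1163.77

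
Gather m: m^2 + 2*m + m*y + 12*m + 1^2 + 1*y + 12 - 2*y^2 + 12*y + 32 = m^2 + m*(y + 14) - 2*y^2 + 13*y + 45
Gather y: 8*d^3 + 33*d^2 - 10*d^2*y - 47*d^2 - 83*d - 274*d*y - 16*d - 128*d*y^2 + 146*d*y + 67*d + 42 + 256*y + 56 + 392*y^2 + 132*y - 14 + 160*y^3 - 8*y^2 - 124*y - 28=8*d^3 - 14*d^2 - 32*d + 160*y^3 + y^2*(384 - 128*d) + y*(-10*d^2 - 128*d + 264) + 56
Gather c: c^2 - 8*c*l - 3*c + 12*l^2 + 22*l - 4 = c^2 + c*(-8*l - 3) + 12*l^2 + 22*l - 4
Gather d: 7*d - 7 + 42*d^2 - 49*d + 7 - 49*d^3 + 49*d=-49*d^3 + 42*d^2 + 7*d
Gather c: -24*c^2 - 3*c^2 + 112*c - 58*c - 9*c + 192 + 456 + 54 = -27*c^2 + 45*c + 702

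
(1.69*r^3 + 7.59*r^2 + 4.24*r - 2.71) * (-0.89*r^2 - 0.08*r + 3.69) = -1.5041*r^5 - 6.8903*r^4 + 1.8553*r^3 + 30.0798*r^2 + 15.8624*r - 9.9999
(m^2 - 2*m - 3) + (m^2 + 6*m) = 2*m^2 + 4*m - 3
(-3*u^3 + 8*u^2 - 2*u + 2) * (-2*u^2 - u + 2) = 6*u^5 - 13*u^4 - 10*u^3 + 14*u^2 - 6*u + 4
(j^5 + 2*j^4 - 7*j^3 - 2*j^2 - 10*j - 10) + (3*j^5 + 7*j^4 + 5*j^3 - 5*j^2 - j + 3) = 4*j^5 + 9*j^4 - 2*j^3 - 7*j^2 - 11*j - 7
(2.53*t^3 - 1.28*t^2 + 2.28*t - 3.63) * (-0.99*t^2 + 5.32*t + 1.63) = -2.5047*t^5 + 14.7268*t^4 - 4.9429*t^3 + 13.6369*t^2 - 15.5952*t - 5.9169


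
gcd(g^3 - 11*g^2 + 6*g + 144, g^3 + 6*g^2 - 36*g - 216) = g - 6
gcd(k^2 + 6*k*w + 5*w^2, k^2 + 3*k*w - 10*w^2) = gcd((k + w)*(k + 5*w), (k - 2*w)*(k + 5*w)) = k + 5*w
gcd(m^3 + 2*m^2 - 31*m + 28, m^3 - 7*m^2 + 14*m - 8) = m^2 - 5*m + 4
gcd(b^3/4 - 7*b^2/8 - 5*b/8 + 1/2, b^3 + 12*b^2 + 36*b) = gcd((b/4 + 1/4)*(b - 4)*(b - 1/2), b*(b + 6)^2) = 1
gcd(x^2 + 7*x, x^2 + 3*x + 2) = 1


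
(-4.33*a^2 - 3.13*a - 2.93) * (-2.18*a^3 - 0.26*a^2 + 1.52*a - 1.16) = 9.4394*a^5 + 7.9492*a^4 + 0.6196*a^3 + 1.027*a^2 - 0.822800000000001*a + 3.3988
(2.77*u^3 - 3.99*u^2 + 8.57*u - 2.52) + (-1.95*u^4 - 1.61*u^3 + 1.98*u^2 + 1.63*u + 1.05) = -1.95*u^4 + 1.16*u^3 - 2.01*u^2 + 10.2*u - 1.47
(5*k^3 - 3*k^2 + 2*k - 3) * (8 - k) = -5*k^4 + 43*k^3 - 26*k^2 + 19*k - 24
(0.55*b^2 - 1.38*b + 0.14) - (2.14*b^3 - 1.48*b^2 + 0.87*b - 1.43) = -2.14*b^3 + 2.03*b^2 - 2.25*b + 1.57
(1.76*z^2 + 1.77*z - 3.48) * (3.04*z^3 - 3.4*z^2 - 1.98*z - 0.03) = 5.3504*z^5 - 0.6032*z^4 - 20.082*z^3 + 8.2746*z^2 + 6.8373*z + 0.1044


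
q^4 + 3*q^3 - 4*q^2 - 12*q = q*(q - 2)*(q + 2)*(q + 3)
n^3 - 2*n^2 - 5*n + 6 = (n - 3)*(n - 1)*(n + 2)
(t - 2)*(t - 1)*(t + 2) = t^3 - t^2 - 4*t + 4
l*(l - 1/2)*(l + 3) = l^3 + 5*l^2/2 - 3*l/2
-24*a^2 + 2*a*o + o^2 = (-4*a + o)*(6*a + o)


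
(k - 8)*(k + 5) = k^2 - 3*k - 40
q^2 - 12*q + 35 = (q - 7)*(q - 5)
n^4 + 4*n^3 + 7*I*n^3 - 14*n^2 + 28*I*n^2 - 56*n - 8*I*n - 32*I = (n + 4)*(n + I)*(n + 2*I)*(n + 4*I)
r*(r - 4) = r^2 - 4*r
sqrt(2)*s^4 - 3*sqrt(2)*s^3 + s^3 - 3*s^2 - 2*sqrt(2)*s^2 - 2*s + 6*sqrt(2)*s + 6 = (s - 3)*(s - sqrt(2))*(s + sqrt(2))*(sqrt(2)*s + 1)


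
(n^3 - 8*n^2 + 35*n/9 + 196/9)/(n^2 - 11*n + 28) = (n^2 - n - 28/9)/(n - 4)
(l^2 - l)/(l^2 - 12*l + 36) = l*(l - 1)/(l^2 - 12*l + 36)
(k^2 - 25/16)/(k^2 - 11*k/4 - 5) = (k - 5/4)/(k - 4)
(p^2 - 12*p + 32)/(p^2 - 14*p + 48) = (p - 4)/(p - 6)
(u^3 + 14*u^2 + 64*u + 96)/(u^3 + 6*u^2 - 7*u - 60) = (u^2 + 10*u + 24)/(u^2 + 2*u - 15)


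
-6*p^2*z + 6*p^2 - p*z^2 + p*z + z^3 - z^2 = (-3*p + z)*(2*p + z)*(z - 1)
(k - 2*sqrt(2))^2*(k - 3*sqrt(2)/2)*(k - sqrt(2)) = k^4 - 13*sqrt(2)*k^3/2 + 31*k^2 - 32*sqrt(2)*k + 24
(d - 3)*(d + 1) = d^2 - 2*d - 3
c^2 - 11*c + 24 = (c - 8)*(c - 3)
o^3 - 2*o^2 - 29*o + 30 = (o - 6)*(o - 1)*(o + 5)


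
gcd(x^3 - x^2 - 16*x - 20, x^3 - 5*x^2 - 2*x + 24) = x + 2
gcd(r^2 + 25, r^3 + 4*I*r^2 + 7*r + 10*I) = r + 5*I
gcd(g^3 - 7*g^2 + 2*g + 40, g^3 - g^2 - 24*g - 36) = g + 2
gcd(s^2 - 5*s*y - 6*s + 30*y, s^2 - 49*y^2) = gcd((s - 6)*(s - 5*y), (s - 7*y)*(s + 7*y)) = 1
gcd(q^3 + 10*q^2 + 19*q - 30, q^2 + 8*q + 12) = q + 6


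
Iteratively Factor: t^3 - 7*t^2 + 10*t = (t - 2)*(t^2 - 5*t) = t*(t - 2)*(t - 5)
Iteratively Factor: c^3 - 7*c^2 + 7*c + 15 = (c - 5)*(c^2 - 2*c - 3) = (c - 5)*(c - 3)*(c + 1)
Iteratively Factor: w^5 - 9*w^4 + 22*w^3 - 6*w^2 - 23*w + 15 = (w - 1)*(w^4 - 8*w^3 + 14*w^2 + 8*w - 15) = (w - 1)^2*(w^3 - 7*w^2 + 7*w + 15) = (w - 3)*(w - 1)^2*(w^2 - 4*w - 5) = (w - 3)*(w - 1)^2*(w + 1)*(w - 5)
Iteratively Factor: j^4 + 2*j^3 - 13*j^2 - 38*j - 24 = (j + 3)*(j^3 - j^2 - 10*j - 8) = (j + 1)*(j + 3)*(j^2 - 2*j - 8) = (j + 1)*(j + 2)*(j + 3)*(j - 4)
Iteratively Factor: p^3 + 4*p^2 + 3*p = (p + 3)*(p^2 + p) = (p + 1)*(p + 3)*(p)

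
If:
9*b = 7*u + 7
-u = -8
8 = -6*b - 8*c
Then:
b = 7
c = -25/4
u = 8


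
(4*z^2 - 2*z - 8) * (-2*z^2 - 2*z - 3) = -8*z^4 - 4*z^3 + 8*z^2 + 22*z + 24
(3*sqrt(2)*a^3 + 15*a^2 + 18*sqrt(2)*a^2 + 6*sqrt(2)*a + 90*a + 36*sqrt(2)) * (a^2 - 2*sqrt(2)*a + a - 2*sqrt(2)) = 3*sqrt(2)*a^5 + 3*a^4 + 21*sqrt(2)*a^4 - 6*sqrt(2)*a^3 + 21*a^3 - 168*sqrt(2)*a^2 - 6*a^2 - 144*sqrt(2)*a - 168*a - 144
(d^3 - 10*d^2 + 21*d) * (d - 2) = d^4 - 12*d^3 + 41*d^2 - 42*d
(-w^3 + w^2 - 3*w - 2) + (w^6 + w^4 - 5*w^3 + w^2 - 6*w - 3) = w^6 + w^4 - 6*w^3 + 2*w^2 - 9*w - 5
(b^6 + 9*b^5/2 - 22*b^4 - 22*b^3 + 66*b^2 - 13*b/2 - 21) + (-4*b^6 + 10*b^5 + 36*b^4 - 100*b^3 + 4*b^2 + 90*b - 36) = -3*b^6 + 29*b^5/2 + 14*b^4 - 122*b^3 + 70*b^2 + 167*b/2 - 57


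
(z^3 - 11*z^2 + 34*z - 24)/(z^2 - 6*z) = z - 5 + 4/z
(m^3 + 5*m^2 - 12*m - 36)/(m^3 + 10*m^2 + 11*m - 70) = (m^3 + 5*m^2 - 12*m - 36)/(m^3 + 10*m^2 + 11*m - 70)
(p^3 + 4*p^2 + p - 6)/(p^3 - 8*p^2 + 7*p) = (p^2 + 5*p + 6)/(p*(p - 7))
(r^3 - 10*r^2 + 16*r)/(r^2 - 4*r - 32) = r*(r - 2)/(r + 4)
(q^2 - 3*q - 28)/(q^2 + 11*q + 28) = (q - 7)/(q + 7)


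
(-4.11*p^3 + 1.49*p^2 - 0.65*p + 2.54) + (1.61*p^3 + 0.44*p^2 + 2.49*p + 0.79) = -2.5*p^3 + 1.93*p^2 + 1.84*p + 3.33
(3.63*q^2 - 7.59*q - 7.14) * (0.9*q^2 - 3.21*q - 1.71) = 3.267*q^4 - 18.4833*q^3 + 11.7306*q^2 + 35.8983*q + 12.2094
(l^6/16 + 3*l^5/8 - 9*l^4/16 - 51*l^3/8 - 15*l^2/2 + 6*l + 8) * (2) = l^6/8 + 3*l^5/4 - 9*l^4/8 - 51*l^3/4 - 15*l^2 + 12*l + 16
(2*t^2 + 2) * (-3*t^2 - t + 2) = -6*t^4 - 2*t^3 - 2*t^2 - 2*t + 4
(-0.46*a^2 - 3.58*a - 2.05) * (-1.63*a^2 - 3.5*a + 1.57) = 0.7498*a^4 + 7.4454*a^3 + 15.1493*a^2 + 1.5544*a - 3.2185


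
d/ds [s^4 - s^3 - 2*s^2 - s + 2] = 4*s^3 - 3*s^2 - 4*s - 1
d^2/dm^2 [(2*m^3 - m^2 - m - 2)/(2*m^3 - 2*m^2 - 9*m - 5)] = 4*(2*m^6 + 48*m^5 + 15*m^4 + 66*m^3 + 162*m^2 + 6*m - 61)/(8*m^9 - 24*m^8 - 84*m^7 + 148*m^6 + 498*m^5 - 6*m^4 - 1119*m^3 - 1365*m^2 - 675*m - 125)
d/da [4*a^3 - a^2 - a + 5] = 12*a^2 - 2*a - 1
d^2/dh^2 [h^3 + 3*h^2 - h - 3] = 6*h + 6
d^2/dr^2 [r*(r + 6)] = 2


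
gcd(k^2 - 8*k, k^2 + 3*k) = k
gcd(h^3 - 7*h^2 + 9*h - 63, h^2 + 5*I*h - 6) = h + 3*I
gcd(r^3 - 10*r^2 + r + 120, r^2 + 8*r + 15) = r + 3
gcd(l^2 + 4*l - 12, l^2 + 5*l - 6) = l + 6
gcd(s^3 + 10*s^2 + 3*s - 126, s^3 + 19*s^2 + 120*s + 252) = s^2 + 13*s + 42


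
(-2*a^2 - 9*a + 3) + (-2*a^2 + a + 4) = -4*a^2 - 8*a + 7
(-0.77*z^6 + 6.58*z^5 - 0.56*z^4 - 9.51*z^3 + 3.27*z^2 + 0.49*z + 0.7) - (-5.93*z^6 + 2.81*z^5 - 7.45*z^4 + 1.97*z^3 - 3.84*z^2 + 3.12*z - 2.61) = 5.16*z^6 + 3.77*z^5 + 6.89*z^4 - 11.48*z^3 + 7.11*z^2 - 2.63*z + 3.31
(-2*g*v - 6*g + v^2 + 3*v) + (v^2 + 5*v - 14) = -2*g*v - 6*g + 2*v^2 + 8*v - 14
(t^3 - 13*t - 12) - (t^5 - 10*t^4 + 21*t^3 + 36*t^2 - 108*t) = -t^5 + 10*t^4 - 20*t^3 - 36*t^2 + 95*t - 12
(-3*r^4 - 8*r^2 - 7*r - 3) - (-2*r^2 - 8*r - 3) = -3*r^4 - 6*r^2 + r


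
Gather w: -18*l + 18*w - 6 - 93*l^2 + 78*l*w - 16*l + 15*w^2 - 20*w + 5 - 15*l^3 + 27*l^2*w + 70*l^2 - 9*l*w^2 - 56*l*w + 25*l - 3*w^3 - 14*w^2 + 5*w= -15*l^3 - 23*l^2 - 9*l - 3*w^3 + w^2*(1 - 9*l) + w*(27*l^2 + 22*l + 3) - 1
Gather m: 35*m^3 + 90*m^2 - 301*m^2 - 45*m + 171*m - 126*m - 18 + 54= 35*m^3 - 211*m^2 + 36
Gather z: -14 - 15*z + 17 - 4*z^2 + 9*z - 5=-4*z^2 - 6*z - 2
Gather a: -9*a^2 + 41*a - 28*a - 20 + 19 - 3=-9*a^2 + 13*a - 4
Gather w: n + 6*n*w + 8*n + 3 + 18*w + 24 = 9*n + w*(6*n + 18) + 27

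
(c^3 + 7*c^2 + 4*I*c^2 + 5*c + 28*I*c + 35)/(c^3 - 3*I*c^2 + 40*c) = (c^2 + c*(7 - I) - 7*I)/(c*(c - 8*I))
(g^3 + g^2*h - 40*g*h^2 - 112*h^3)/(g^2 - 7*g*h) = g + 8*h + 16*h^2/g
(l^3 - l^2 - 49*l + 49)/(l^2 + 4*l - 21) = (l^2 - 8*l + 7)/(l - 3)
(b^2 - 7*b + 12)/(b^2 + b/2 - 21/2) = 2*(b - 4)/(2*b + 7)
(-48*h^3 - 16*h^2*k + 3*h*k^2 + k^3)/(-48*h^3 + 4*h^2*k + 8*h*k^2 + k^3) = (12*h^2 + h*k - k^2)/(12*h^2 - 4*h*k - k^2)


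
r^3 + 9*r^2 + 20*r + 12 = (r + 1)*(r + 2)*(r + 6)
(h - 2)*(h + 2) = h^2 - 4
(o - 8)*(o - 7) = o^2 - 15*o + 56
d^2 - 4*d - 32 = (d - 8)*(d + 4)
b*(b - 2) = b^2 - 2*b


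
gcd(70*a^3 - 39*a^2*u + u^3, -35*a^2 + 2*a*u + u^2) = -35*a^2 + 2*a*u + u^2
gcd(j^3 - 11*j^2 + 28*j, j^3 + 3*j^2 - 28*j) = j^2 - 4*j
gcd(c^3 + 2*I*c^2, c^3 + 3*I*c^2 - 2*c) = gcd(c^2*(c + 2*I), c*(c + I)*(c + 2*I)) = c^2 + 2*I*c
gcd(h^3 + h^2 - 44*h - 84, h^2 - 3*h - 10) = h + 2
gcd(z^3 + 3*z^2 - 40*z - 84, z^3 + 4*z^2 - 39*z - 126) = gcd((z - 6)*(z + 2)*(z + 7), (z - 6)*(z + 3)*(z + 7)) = z^2 + z - 42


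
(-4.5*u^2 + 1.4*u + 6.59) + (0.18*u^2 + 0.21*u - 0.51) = -4.32*u^2 + 1.61*u + 6.08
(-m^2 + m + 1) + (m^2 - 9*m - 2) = -8*m - 1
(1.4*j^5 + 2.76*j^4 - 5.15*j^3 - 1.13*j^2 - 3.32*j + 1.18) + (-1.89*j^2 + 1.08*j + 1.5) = 1.4*j^5 + 2.76*j^4 - 5.15*j^3 - 3.02*j^2 - 2.24*j + 2.68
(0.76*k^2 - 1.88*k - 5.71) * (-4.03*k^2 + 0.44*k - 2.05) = -3.0628*k^4 + 7.9108*k^3 + 20.6261*k^2 + 1.3416*k + 11.7055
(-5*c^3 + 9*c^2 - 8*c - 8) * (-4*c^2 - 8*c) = 20*c^5 + 4*c^4 - 40*c^3 + 96*c^2 + 64*c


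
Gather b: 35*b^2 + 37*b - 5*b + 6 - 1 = 35*b^2 + 32*b + 5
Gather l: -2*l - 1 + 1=-2*l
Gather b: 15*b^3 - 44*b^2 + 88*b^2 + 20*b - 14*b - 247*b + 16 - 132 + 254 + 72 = 15*b^3 + 44*b^2 - 241*b + 210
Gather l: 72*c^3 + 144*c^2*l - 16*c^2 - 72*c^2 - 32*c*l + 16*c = 72*c^3 - 88*c^2 + 16*c + l*(144*c^2 - 32*c)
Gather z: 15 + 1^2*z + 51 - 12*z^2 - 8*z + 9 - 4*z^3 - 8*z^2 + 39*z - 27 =-4*z^3 - 20*z^2 + 32*z + 48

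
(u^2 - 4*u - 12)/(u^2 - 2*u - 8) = (u - 6)/(u - 4)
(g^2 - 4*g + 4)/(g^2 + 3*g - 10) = (g - 2)/(g + 5)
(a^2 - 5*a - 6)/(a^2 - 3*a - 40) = (-a^2 + 5*a + 6)/(-a^2 + 3*a + 40)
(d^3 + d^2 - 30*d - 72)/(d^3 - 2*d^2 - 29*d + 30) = (d^2 + 7*d + 12)/(d^2 + 4*d - 5)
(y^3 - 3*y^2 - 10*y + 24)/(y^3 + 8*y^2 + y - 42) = (y - 4)/(y + 7)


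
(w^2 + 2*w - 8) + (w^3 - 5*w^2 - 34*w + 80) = w^3 - 4*w^2 - 32*w + 72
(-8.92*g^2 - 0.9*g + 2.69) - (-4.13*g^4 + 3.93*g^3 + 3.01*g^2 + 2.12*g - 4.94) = 4.13*g^4 - 3.93*g^3 - 11.93*g^2 - 3.02*g + 7.63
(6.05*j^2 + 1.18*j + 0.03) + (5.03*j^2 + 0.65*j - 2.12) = 11.08*j^2 + 1.83*j - 2.09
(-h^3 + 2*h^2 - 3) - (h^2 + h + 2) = -h^3 + h^2 - h - 5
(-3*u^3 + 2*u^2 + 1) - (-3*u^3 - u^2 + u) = 3*u^2 - u + 1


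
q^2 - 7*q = q*(q - 7)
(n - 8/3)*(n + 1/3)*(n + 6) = n^3 + 11*n^2/3 - 134*n/9 - 16/3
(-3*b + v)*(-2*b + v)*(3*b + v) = 18*b^3 - 9*b^2*v - 2*b*v^2 + v^3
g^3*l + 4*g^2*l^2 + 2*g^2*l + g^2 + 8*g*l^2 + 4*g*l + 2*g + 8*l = (g + 2)*(g + 4*l)*(g*l + 1)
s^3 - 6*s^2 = s^2*(s - 6)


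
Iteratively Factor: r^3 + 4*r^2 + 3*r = (r)*(r^2 + 4*r + 3) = r*(r + 1)*(r + 3)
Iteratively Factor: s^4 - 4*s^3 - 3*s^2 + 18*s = (s - 3)*(s^3 - s^2 - 6*s) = (s - 3)^2*(s^2 + 2*s) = s*(s - 3)^2*(s + 2)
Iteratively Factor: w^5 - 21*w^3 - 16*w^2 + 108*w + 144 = (w - 4)*(w^4 + 4*w^3 - 5*w^2 - 36*w - 36) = (w - 4)*(w + 2)*(w^3 + 2*w^2 - 9*w - 18) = (w - 4)*(w + 2)*(w + 3)*(w^2 - w - 6) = (w - 4)*(w - 3)*(w + 2)*(w + 3)*(w + 2)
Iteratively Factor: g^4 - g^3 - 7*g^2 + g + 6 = (g - 3)*(g^3 + 2*g^2 - g - 2) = (g - 3)*(g + 2)*(g^2 - 1) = (g - 3)*(g + 1)*(g + 2)*(g - 1)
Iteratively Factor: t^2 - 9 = (t - 3)*(t + 3)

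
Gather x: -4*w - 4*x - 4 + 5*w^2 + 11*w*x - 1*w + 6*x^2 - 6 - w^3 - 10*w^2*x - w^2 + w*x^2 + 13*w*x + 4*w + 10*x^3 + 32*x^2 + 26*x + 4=-w^3 + 4*w^2 - w + 10*x^3 + x^2*(w + 38) + x*(-10*w^2 + 24*w + 22) - 6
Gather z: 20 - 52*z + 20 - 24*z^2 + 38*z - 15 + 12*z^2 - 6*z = -12*z^2 - 20*z + 25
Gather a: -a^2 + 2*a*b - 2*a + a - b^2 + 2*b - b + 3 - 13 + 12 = -a^2 + a*(2*b - 1) - b^2 + b + 2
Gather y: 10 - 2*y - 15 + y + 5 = -y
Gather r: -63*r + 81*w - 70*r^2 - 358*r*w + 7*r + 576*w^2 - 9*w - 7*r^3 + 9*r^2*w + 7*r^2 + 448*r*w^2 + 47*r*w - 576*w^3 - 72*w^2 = -7*r^3 + r^2*(9*w - 63) + r*(448*w^2 - 311*w - 56) - 576*w^3 + 504*w^2 + 72*w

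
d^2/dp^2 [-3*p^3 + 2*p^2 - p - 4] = 4 - 18*p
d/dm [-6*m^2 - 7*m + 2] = -12*m - 7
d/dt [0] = 0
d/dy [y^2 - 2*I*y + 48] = 2*y - 2*I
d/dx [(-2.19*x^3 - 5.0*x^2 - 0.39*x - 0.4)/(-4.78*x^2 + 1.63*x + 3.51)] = (10.4682*x^4 - 7.1394*x^3 - 33.0749*x^2 - 38.924*x - 0.7169)/(22.8484*x^4 - 15.5828*x^3 - 30.8987*x^2 + 11.4426*x + 12.3201)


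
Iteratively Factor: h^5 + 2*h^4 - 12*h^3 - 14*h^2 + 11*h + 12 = (h + 1)*(h^4 + h^3 - 13*h^2 - h + 12) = (h + 1)^2*(h^3 - 13*h + 12) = (h - 1)*(h + 1)^2*(h^2 + h - 12) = (h - 1)*(h + 1)^2*(h + 4)*(h - 3)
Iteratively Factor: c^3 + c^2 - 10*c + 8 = (c - 2)*(c^2 + 3*c - 4) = (c - 2)*(c + 4)*(c - 1)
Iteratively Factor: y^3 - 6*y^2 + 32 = (y + 2)*(y^2 - 8*y + 16) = (y - 4)*(y + 2)*(y - 4)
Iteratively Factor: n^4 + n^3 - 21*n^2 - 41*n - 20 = (n + 4)*(n^3 - 3*n^2 - 9*n - 5) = (n - 5)*(n + 4)*(n^2 + 2*n + 1) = (n - 5)*(n + 1)*(n + 4)*(n + 1)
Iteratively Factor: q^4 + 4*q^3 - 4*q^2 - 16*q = (q)*(q^3 + 4*q^2 - 4*q - 16) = q*(q + 4)*(q^2 - 4) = q*(q + 2)*(q + 4)*(q - 2)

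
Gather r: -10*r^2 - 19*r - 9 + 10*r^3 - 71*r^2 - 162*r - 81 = 10*r^3 - 81*r^2 - 181*r - 90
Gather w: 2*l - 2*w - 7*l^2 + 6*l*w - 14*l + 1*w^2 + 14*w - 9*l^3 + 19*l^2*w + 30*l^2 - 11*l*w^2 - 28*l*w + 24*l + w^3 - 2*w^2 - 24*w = -9*l^3 + 23*l^2 + 12*l + w^3 + w^2*(-11*l - 1) + w*(19*l^2 - 22*l - 12)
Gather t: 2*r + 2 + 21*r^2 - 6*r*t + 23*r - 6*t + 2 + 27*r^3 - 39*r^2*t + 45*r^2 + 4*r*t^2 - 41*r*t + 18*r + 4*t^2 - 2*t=27*r^3 + 66*r^2 + 43*r + t^2*(4*r + 4) + t*(-39*r^2 - 47*r - 8) + 4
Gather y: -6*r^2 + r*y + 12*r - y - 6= -6*r^2 + 12*r + y*(r - 1) - 6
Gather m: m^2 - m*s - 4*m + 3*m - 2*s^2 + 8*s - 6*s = m^2 + m*(-s - 1) - 2*s^2 + 2*s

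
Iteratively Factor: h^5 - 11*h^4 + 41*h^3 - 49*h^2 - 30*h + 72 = (h + 1)*(h^4 - 12*h^3 + 53*h^2 - 102*h + 72) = (h - 3)*(h + 1)*(h^3 - 9*h^2 + 26*h - 24) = (h - 4)*(h - 3)*(h + 1)*(h^2 - 5*h + 6) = (h - 4)*(h - 3)^2*(h + 1)*(h - 2)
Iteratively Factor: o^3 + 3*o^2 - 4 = (o + 2)*(o^2 + o - 2) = (o - 1)*(o + 2)*(o + 2)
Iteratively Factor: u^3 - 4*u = (u - 2)*(u^2 + 2*u) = (u - 2)*(u + 2)*(u)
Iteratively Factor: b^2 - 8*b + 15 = (b - 3)*(b - 5)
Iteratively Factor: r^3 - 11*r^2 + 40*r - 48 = (r - 4)*(r^2 - 7*r + 12) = (r - 4)*(r - 3)*(r - 4)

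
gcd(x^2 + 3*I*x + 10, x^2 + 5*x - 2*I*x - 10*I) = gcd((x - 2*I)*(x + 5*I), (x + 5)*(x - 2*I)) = x - 2*I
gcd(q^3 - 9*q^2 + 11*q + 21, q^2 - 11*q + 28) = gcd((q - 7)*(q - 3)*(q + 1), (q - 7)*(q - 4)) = q - 7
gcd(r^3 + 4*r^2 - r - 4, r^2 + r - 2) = r - 1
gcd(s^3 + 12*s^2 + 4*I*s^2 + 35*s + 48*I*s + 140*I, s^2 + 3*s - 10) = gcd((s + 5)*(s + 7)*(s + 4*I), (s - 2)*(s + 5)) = s + 5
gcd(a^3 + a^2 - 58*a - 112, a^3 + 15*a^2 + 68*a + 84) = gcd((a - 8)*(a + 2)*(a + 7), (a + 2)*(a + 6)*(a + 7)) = a^2 + 9*a + 14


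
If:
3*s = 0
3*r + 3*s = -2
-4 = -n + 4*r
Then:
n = 4/3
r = -2/3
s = 0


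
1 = 1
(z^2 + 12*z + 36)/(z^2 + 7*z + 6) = (z + 6)/(z + 1)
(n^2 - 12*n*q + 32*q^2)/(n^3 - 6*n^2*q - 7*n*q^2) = (-n^2 + 12*n*q - 32*q^2)/(n*(-n^2 + 6*n*q + 7*q^2))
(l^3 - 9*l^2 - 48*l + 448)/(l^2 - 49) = (l^2 - 16*l + 64)/(l - 7)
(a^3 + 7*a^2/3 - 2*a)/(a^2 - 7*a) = (a^2 + 7*a/3 - 2)/(a - 7)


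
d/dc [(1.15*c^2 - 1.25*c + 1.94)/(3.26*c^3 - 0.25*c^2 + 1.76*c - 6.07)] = (-3.749*c^4 + 8.15*c^3 - 17.2617*c^2 - 12.991*c + 4.1731)/(10.6276*c^6 - 1.63*c^5 + 11.5377*c^4 - 40.4564*c^3 + 6.1326*c^2 - 21.3664*c + 36.8449)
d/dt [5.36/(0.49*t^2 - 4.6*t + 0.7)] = (24.656 - 5.2528*t)/(0.49*t^2 - 4.6*t + 0.7)^2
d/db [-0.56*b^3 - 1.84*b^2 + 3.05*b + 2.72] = -1.68*b^2 - 3.68*b + 3.05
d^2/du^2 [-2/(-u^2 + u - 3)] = 4*(-u^2 + u + (2*u - 1)^2 - 3)/(u^2 - u + 3)^3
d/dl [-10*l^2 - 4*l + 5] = -20*l - 4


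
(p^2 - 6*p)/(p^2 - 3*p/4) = 4*(p - 6)/(4*p - 3)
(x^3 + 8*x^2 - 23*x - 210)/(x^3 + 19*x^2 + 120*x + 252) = (x - 5)/(x + 6)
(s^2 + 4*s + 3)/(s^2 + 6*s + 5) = (s + 3)/(s + 5)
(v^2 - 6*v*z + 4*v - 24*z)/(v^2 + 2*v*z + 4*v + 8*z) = (v - 6*z)/(v + 2*z)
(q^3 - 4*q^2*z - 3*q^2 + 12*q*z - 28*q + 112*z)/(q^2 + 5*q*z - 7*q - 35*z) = (q^2 - 4*q*z + 4*q - 16*z)/(q + 5*z)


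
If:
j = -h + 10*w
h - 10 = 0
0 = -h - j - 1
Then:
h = 10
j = -11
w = -1/10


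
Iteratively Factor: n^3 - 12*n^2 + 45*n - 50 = (n - 5)*(n^2 - 7*n + 10) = (n - 5)*(n - 2)*(n - 5)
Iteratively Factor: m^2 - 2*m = (m - 2)*(m)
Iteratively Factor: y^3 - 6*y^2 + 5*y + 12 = (y - 3)*(y^2 - 3*y - 4) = (y - 4)*(y - 3)*(y + 1)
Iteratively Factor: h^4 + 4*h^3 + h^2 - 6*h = (h + 3)*(h^3 + h^2 - 2*h) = (h - 1)*(h + 3)*(h^2 + 2*h) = h*(h - 1)*(h + 3)*(h + 2)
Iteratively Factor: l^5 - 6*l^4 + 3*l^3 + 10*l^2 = (l)*(l^4 - 6*l^3 + 3*l^2 + 10*l) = l*(l - 5)*(l^3 - l^2 - 2*l) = l^2*(l - 5)*(l^2 - l - 2) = l^2*(l - 5)*(l - 2)*(l + 1)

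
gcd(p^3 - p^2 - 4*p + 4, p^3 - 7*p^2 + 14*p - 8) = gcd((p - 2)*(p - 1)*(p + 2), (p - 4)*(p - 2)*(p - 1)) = p^2 - 3*p + 2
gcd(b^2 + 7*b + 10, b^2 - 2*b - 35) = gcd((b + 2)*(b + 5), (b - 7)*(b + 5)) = b + 5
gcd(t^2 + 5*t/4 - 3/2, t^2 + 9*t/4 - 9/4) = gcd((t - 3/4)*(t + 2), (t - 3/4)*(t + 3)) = t - 3/4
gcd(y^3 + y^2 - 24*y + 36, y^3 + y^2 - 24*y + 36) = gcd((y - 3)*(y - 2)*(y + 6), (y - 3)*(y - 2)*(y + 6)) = y^3 + y^2 - 24*y + 36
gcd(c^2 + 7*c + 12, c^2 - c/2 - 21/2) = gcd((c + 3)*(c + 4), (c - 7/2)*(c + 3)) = c + 3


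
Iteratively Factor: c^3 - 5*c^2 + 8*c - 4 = (c - 1)*(c^2 - 4*c + 4) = (c - 2)*(c - 1)*(c - 2)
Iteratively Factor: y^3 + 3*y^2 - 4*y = (y - 1)*(y^2 + 4*y) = y*(y - 1)*(y + 4)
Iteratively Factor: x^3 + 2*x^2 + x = (x + 1)*(x^2 + x) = x*(x + 1)*(x + 1)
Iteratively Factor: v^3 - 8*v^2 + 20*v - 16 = (v - 2)*(v^2 - 6*v + 8) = (v - 4)*(v - 2)*(v - 2)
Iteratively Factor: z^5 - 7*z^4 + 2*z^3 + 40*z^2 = (z)*(z^4 - 7*z^3 + 2*z^2 + 40*z) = z*(z - 4)*(z^3 - 3*z^2 - 10*z) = z*(z - 4)*(z + 2)*(z^2 - 5*z) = z^2*(z - 4)*(z + 2)*(z - 5)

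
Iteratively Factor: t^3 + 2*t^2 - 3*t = (t + 3)*(t^2 - t) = (t - 1)*(t + 3)*(t)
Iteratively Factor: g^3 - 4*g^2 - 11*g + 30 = (g - 2)*(g^2 - 2*g - 15) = (g - 5)*(g - 2)*(g + 3)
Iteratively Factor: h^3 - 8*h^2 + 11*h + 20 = (h - 4)*(h^2 - 4*h - 5) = (h - 4)*(h + 1)*(h - 5)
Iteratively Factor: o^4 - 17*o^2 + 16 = (o + 1)*(o^3 - o^2 - 16*o + 16) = (o - 1)*(o + 1)*(o^2 - 16) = (o - 1)*(o + 1)*(o + 4)*(o - 4)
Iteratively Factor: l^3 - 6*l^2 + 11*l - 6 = (l - 1)*(l^2 - 5*l + 6) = (l - 3)*(l - 1)*(l - 2)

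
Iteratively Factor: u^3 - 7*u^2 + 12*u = (u)*(u^2 - 7*u + 12) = u*(u - 3)*(u - 4)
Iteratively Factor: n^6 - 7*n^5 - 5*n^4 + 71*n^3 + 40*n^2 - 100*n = (n - 1)*(n^5 - 6*n^4 - 11*n^3 + 60*n^2 + 100*n) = (n - 1)*(n + 2)*(n^4 - 8*n^3 + 5*n^2 + 50*n) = (n - 5)*(n - 1)*(n + 2)*(n^3 - 3*n^2 - 10*n) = (n - 5)^2*(n - 1)*(n + 2)*(n^2 + 2*n) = n*(n - 5)^2*(n - 1)*(n + 2)*(n + 2)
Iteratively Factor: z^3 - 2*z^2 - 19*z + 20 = (z - 1)*(z^2 - z - 20) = (z - 1)*(z + 4)*(z - 5)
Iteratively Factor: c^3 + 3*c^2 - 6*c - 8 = (c + 1)*(c^2 + 2*c - 8) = (c + 1)*(c + 4)*(c - 2)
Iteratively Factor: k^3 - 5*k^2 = (k)*(k^2 - 5*k) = k^2*(k - 5)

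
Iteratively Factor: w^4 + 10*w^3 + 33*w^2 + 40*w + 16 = (w + 4)*(w^3 + 6*w^2 + 9*w + 4) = (w + 4)^2*(w^2 + 2*w + 1) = (w + 1)*(w + 4)^2*(w + 1)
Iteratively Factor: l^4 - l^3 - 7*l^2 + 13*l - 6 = (l - 1)*(l^3 - 7*l + 6) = (l - 2)*(l - 1)*(l^2 + 2*l - 3) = (l - 2)*(l - 1)*(l + 3)*(l - 1)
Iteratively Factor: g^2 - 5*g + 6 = (g - 3)*(g - 2)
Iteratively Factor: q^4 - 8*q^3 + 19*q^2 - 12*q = (q - 1)*(q^3 - 7*q^2 + 12*q) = q*(q - 1)*(q^2 - 7*q + 12) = q*(q - 4)*(q - 1)*(q - 3)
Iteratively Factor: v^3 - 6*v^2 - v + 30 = (v + 2)*(v^2 - 8*v + 15) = (v - 3)*(v + 2)*(v - 5)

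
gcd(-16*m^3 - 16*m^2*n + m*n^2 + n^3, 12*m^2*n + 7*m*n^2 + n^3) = 4*m + n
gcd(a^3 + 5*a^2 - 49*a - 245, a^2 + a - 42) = a + 7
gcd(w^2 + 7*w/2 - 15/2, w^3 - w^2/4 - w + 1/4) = 1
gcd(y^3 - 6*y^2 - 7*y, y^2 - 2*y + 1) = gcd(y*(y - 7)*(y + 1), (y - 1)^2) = 1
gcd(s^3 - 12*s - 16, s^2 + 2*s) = s + 2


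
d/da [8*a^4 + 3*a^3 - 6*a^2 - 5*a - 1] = 32*a^3 + 9*a^2 - 12*a - 5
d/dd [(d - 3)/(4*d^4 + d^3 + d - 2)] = (4*d^4 + d^3 + d - (d - 3)*(16*d^3 + 3*d^2 + 1) - 2)/(4*d^4 + d^3 + d - 2)^2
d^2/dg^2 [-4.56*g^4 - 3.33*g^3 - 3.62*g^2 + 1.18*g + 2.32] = -54.72*g^2 - 19.98*g - 7.24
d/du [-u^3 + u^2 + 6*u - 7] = -3*u^2 + 2*u + 6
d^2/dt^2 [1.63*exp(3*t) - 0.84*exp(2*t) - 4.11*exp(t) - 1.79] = (14.67*exp(2*t) - 3.36*exp(t) - 4.11)*exp(t)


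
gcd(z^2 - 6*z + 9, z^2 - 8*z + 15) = z - 3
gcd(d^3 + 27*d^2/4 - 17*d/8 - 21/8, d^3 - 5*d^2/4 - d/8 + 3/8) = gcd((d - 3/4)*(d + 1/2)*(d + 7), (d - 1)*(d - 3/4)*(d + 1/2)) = d^2 - d/4 - 3/8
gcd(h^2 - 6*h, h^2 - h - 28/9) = 1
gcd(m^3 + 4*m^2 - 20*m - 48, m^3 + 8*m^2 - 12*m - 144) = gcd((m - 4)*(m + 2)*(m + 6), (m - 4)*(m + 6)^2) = m^2 + 2*m - 24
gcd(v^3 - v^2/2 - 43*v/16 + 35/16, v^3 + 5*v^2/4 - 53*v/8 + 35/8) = v^2 - 9*v/4 + 5/4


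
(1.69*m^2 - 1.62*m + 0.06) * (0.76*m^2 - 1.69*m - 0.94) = 1.2844*m^4 - 4.0873*m^3 + 1.1948*m^2 + 1.4214*m - 0.0564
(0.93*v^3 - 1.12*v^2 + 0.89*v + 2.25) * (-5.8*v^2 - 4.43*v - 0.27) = -5.394*v^5 + 2.3761*v^4 - 0.4515*v^3 - 16.6903*v^2 - 10.2078*v - 0.6075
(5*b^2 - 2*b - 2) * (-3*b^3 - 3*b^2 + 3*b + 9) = -15*b^5 - 9*b^4 + 27*b^3 + 45*b^2 - 24*b - 18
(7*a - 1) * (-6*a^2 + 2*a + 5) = -42*a^3 + 20*a^2 + 33*a - 5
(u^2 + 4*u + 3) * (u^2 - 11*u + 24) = u^4 - 7*u^3 - 17*u^2 + 63*u + 72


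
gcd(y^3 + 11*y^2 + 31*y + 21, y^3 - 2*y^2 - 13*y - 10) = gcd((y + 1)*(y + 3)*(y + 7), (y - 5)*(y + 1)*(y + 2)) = y + 1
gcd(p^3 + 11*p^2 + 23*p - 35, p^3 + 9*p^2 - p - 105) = p^2 + 12*p + 35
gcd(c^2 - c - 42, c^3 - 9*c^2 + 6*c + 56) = c - 7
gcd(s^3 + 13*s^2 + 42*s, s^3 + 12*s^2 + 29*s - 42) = s^2 + 13*s + 42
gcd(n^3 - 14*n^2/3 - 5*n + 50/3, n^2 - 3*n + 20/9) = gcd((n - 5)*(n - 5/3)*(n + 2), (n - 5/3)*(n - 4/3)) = n - 5/3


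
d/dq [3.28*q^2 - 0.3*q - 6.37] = 6.56*q - 0.3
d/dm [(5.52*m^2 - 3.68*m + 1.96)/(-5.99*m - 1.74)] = (-33.0648*m^2 - 19.2096*m + 18.1436)/(35.8801*m^2 + 20.8452*m + 3.0276)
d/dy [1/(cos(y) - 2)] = sin(y)/(cos(y) - 2)^2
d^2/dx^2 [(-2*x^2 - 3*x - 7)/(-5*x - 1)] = 324/(125*x^3 + 75*x^2 + 15*x + 1)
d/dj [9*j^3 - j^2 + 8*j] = 27*j^2 - 2*j + 8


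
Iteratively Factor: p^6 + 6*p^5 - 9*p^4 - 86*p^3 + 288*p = (p)*(p^5 + 6*p^4 - 9*p^3 - 86*p^2 + 288) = p*(p + 4)*(p^4 + 2*p^3 - 17*p^2 - 18*p + 72) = p*(p - 2)*(p + 4)*(p^3 + 4*p^2 - 9*p - 36) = p*(p - 2)*(p + 3)*(p + 4)*(p^2 + p - 12) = p*(p - 2)*(p + 3)*(p + 4)^2*(p - 3)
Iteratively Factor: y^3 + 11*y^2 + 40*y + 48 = (y + 4)*(y^2 + 7*y + 12) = (y + 4)^2*(y + 3)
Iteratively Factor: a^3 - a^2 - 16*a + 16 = (a + 4)*(a^2 - 5*a + 4) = (a - 4)*(a + 4)*(a - 1)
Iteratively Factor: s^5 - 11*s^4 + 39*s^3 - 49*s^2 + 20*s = (s - 5)*(s^4 - 6*s^3 + 9*s^2 - 4*s) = (s - 5)*(s - 1)*(s^3 - 5*s^2 + 4*s) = (s - 5)*(s - 4)*(s - 1)*(s^2 - s) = s*(s - 5)*(s - 4)*(s - 1)*(s - 1)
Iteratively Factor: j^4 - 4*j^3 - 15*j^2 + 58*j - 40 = (j + 4)*(j^3 - 8*j^2 + 17*j - 10) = (j - 1)*(j + 4)*(j^2 - 7*j + 10) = (j - 5)*(j - 1)*(j + 4)*(j - 2)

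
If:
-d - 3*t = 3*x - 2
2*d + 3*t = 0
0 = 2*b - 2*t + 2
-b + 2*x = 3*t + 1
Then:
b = -11/15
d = -2/5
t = 4/15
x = 8/15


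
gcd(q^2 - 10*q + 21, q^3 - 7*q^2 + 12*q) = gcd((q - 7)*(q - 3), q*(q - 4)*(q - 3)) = q - 3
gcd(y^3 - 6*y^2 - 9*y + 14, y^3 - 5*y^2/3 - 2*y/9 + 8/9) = y - 1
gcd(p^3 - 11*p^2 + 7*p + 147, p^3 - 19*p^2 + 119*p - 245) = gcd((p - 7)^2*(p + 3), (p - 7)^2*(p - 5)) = p^2 - 14*p + 49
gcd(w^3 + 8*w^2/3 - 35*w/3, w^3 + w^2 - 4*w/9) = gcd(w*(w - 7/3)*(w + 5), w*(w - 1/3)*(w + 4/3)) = w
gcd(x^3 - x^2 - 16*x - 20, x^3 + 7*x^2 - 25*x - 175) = x - 5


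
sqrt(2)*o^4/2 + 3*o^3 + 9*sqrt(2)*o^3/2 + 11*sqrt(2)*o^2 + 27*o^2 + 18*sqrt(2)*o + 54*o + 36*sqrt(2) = (o + 3)*(o + 6)*(o + 2*sqrt(2))*(sqrt(2)*o/2 + 1)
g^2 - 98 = (g - 7*sqrt(2))*(g + 7*sqrt(2))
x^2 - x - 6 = (x - 3)*(x + 2)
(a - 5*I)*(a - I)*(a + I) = a^3 - 5*I*a^2 + a - 5*I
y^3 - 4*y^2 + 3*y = y*(y - 3)*(y - 1)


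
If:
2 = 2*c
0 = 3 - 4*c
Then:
No Solution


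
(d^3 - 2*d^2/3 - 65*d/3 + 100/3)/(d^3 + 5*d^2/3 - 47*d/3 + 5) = (3*d^2 - 17*d + 20)/(3*d^2 - 10*d + 3)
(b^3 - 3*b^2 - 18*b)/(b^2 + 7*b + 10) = b*(b^2 - 3*b - 18)/(b^2 + 7*b + 10)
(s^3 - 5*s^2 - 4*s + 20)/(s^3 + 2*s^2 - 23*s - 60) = (s^2 - 4)/(s^2 + 7*s + 12)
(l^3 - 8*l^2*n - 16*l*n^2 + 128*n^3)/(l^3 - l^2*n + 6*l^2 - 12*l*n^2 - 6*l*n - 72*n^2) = (l^2 - 4*l*n - 32*n^2)/(l^2 + 3*l*n + 6*l + 18*n)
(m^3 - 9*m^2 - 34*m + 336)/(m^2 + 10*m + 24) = (m^2 - 15*m + 56)/(m + 4)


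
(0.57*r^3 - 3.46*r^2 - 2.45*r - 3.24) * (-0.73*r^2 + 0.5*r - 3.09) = -0.4161*r^5 + 2.8108*r^4 - 1.7028*r^3 + 11.8316*r^2 + 5.9505*r + 10.0116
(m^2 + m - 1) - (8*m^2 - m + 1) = -7*m^2 + 2*m - 2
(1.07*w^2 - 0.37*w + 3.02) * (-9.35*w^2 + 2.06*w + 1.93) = -10.0045*w^4 + 5.6637*w^3 - 26.9341*w^2 + 5.5071*w + 5.8286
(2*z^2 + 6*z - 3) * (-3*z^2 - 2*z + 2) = -6*z^4 - 22*z^3 + z^2 + 18*z - 6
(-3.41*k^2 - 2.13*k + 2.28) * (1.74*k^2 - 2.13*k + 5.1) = -5.9334*k^4 + 3.5571*k^3 - 8.8869*k^2 - 15.7194*k + 11.628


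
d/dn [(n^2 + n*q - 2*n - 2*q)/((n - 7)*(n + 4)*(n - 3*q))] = ((n - 7)*(n + 4)*(n - 3*q)*(2*n + q - 2) + (n - 7)*(n + 4)*(-n^2 - n*q + 2*n + 2*q) + (n - 7)*(n - 3*q)*(-n^2 - n*q + 2*n + 2*q) + (n + 4)*(n - 3*q)*(-n^2 - n*q + 2*n + 2*q))/((n - 7)^2*(n + 4)^2*(n - 3*q)^2)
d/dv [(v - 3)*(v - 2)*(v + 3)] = 3*v^2 - 4*v - 9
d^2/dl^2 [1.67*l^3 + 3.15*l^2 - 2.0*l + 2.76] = 10.02*l + 6.3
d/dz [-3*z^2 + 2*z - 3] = 2 - 6*z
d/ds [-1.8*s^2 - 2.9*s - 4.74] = -3.6*s - 2.9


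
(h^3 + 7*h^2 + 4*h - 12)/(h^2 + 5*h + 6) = (h^2 + 5*h - 6)/(h + 3)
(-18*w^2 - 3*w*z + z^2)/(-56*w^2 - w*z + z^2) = (18*w^2 + 3*w*z - z^2)/(56*w^2 + w*z - z^2)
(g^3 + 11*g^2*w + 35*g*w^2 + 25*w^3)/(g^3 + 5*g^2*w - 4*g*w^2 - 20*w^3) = (-g^2 - 6*g*w - 5*w^2)/(-g^2 + 4*w^2)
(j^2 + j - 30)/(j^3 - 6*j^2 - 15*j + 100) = (j + 6)/(j^2 - j - 20)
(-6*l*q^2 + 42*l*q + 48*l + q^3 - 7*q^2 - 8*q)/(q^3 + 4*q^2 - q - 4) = (-6*l*q + 48*l + q^2 - 8*q)/(q^2 + 3*q - 4)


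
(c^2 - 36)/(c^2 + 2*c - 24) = (c - 6)/(c - 4)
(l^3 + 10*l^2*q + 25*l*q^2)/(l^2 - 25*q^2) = l*(-l - 5*q)/(-l + 5*q)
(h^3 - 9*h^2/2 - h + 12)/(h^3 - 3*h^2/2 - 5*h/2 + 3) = (h - 4)/(h - 1)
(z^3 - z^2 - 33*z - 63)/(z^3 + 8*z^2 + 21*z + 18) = (z - 7)/(z + 2)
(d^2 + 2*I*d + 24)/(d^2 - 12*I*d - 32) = (d + 6*I)/(d - 8*I)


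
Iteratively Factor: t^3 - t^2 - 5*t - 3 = (t + 1)*(t^2 - 2*t - 3) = (t + 1)^2*(t - 3)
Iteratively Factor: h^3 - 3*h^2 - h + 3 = (h - 3)*(h^2 - 1) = (h - 3)*(h + 1)*(h - 1)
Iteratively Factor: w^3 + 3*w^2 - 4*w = (w)*(w^2 + 3*w - 4) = w*(w + 4)*(w - 1)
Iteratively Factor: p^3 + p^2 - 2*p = (p - 1)*(p^2 + 2*p) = p*(p - 1)*(p + 2)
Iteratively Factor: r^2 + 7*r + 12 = (r + 4)*(r + 3)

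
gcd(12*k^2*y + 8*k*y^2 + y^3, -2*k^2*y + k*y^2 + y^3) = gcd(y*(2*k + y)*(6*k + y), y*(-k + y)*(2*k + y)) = 2*k*y + y^2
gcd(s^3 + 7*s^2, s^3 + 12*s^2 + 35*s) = s^2 + 7*s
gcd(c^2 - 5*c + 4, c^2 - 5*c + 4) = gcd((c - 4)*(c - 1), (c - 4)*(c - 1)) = c^2 - 5*c + 4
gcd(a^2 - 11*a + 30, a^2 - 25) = a - 5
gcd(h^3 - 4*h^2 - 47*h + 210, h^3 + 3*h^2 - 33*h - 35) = h^2 + 2*h - 35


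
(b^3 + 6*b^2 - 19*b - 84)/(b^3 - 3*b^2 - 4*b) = (b^2 + 10*b + 21)/(b*(b + 1))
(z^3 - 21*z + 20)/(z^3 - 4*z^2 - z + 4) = (z + 5)/(z + 1)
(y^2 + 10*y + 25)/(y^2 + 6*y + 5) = (y + 5)/(y + 1)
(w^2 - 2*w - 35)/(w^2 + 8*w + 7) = (w^2 - 2*w - 35)/(w^2 + 8*w + 7)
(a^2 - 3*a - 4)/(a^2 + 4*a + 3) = (a - 4)/(a + 3)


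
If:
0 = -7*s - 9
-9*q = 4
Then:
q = -4/9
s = -9/7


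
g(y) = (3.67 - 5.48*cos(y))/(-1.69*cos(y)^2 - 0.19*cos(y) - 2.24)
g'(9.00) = 0.21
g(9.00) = -2.50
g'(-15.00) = -0.12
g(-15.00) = -2.55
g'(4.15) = 0.46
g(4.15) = -2.52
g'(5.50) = 1.16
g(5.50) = 0.07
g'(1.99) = -0.98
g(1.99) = -2.42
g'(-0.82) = 1.26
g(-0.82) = 0.02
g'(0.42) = -0.46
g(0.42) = 0.35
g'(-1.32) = 2.62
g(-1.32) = -0.97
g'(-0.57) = 0.70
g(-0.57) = 0.26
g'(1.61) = -2.49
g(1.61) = -1.74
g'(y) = (3.67 - 5.48*cos(y))*(-3.38*sin(y)*cos(y) - 0.19*sin(y))/(-1.69*cos(y)^2 - 0.19*cos(y) - 2.24)^2 + 5.48*sin(y)/(-1.69*cos(y)^2 - 0.19*cos(y) - 2.24) = (9.2612*cos(y)^2 - 12.4046*cos(y) - 12.9725)*sin(y)/(2.8561*cos(y)^4 + 0.6422*cos(y)^3 + 7.6073*cos(y)^2 + 0.8512*cos(y) + 5.0176)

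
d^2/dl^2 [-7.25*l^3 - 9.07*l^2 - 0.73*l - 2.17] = -43.5*l - 18.14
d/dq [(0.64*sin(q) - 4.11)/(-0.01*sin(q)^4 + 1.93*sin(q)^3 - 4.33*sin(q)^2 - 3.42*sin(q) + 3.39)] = (0.0192*sin(q)^4 - 2.6348*sin(q)^3 + 26.5681*sin(q)^2 - 35.5926*sin(q) - 11.8866)*cos(q)/(0.0001*sin(q)^8 - 0.0386*sin(q)^7 + 3.8115*sin(q)^6 - 16.6454*sin(q)^5 + 5.4799*sin(q)^4 + 42.7026*sin(q)^3 - 17.661*sin(q)^2 - 23.1876*sin(q) + 11.4921)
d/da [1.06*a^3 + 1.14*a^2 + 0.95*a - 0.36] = 3.18*a^2 + 2.28*a + 0.95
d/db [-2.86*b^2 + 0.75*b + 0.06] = 0.75 - 5.72*b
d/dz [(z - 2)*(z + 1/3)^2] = (3*z + 1)*(9*z - 11)/9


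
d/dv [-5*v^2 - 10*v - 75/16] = -10*v - 10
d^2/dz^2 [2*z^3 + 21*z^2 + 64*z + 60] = 12*z + 42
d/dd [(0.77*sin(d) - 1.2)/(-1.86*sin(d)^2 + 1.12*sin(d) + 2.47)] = (1.4322*sin(d)^2 - 4.464*sin(d) + 3.2459)*cos(d)/(3.4596*sin(d)^4 - 4.1664*sin(d)^3 - 7.934*sin(d)^2 + 5.5328*sin(d) + 6.1009)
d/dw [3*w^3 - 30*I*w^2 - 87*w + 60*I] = 9*w^2 - 60*I*w - 87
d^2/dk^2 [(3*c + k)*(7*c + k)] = 2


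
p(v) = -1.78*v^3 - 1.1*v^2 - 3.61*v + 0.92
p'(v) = -5.34*v^2 - 2.2*v - 3.61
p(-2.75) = 39.55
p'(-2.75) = -37.94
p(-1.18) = 6.57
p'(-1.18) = -8.45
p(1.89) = -21.85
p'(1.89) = -26.84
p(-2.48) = 30.26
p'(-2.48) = -31.00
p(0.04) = 0.77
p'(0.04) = -3.71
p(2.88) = -61.12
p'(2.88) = -54.24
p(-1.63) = 11.59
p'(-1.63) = -14.21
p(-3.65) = 86.00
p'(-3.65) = -66.72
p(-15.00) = 5815.07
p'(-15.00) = -1172.11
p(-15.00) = 5815.07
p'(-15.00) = -1172.11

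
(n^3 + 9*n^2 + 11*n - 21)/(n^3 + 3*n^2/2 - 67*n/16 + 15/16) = 16*(n^2 + 6*n - 7)/(16*n^2 - 24*n + 5)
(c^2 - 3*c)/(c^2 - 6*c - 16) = c*(3 - c)/(-c^2 + 6*c + 16)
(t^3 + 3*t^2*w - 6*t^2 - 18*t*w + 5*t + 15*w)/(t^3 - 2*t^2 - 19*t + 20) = (t + 3*w)/(t + 4)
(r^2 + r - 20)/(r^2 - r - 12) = (r + 5)/(r + 3)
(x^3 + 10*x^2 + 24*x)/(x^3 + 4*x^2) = (x + 6)/x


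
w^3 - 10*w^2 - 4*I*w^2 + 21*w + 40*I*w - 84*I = (w - 7)*(w - 3)*(w - 4*I)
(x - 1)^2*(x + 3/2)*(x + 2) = x^4 + 3*x^3/2 - 3*x^2 - 5*x/2 + 3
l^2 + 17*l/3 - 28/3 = (l - 4/3)*(l + 7)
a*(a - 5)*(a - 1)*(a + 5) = a^4 - a^3 - 25*a^2 + 25*a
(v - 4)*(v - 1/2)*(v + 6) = v^3 + 3*v^2/2 - 25*v + 12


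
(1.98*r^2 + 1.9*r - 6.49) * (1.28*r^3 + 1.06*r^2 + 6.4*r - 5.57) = 2.5344*r^5 + 4.5308*r^4 + 6.3788*r^3 - 5.748*r^2 - 52.119*r + 36.1493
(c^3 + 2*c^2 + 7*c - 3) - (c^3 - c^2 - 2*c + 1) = 3*c^2 + 9*c - 4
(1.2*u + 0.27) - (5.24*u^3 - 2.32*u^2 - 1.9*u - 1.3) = -5.24*u^3 + 2.32*u^2 + 3.1*u + 1.57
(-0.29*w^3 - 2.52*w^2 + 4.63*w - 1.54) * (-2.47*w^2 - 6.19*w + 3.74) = 0.7163*w^5 + 8.0195*w^4 + 3.0781*w^3 - 34.2807*w^2 + 26.8488*w - 5.7596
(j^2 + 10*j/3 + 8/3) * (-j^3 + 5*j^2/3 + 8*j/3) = -j^5 - 5*j^4/3 + 50*j^3/9 + 40*j^2/3 + 64*j/9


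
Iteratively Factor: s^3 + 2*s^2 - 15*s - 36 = (s - 4)*(s^2 + 6*s + 9) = (s - 4)*(s + 3)*(s + 3)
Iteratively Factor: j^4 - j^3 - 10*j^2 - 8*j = (j - 4)*(j^3 + 3*j^2 + 2*j) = j*(j - 4)*(j^2 + 3*j + 2) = j*(j - 4)*(j + 2)*(j + 1)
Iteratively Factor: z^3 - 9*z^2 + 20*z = (z - 4)*(z^2 - 5*z) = z*(z - 4)*(z - 5)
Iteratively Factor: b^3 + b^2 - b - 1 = (b - 1)*(b^2 + 2*b + 1) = (b - 1)*(b + 1)*(b + 1)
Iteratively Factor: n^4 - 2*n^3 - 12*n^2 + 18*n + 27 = (n - 3)*(n^3 + n^2 - 9*n - 9) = (n - 3)*(n + 3)*(n^2 - 2*n - 3) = (n - 3)^2*(n + 3)*(n + 1)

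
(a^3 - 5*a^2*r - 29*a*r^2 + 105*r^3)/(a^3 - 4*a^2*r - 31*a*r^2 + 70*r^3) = (-a + 3*r)/(-a + 2*r)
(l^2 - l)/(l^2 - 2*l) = (l - 1)/(l - 2)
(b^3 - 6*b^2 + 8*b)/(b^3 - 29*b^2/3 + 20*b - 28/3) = 3*b*(b - 4)/(3*b^2 - 23*b + 14)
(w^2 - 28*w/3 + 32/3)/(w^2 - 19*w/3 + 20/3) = (w - 8)/(w - 5)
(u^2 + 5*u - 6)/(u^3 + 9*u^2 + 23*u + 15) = (u^2 + 5*u - 6)/(u^3 + 9*u^2 + 23*u + 15)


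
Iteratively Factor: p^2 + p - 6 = (p + 3)*(p - 2)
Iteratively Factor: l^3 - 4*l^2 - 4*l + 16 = (l - 2)*(l^2 - 2*l - 8) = (l - 2)*(l + 2)*(l - 4)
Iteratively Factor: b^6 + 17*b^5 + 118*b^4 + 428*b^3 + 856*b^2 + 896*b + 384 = (b + 2)*(b^5 + 15*b^4 + 88*b^3 + 252*b^2 + 352*b + 192) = (b + 2)*(b + 3)*(b^4 + 12*b^3 + 52*b^2 + 96*b + 64) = (b + 2)^2*(b + 3)*(b^3 + 10*b^2 + 32*b + 32) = (b + 2)^2*(b + 3)*(b + 4)*(b^2 + 6*b + 8) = (b + 2)^2*(b + 3)*(b + 4)^2*(b + 2)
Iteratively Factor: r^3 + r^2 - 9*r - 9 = (r - 3)*(r^2 + 4*r + 3) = (r - 3)*(r + 1)*(r + 3)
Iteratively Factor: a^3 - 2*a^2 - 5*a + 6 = (a + 2)*(a^2 - 4*a + 3) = (a - 1)*(a + 2)*(a - 3)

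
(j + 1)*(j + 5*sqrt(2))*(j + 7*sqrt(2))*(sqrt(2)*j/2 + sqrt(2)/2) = sqrt(2)*j^4/2 + sqrt(2)*j^3 + 12*j^3 + 24*j^2 + 71*sqrt(2)*j^2/2 + 12*j + 70*sqrt(2)*j + 35*sqrt(2)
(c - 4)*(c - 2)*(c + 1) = c^3 - 5*c^2 + 2*c + 8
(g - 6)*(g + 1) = g^2 - 5*g - 6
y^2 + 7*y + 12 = (y + 3)*(y + 4)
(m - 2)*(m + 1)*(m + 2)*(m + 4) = m^4 + 5*m^3 - 20*m - 16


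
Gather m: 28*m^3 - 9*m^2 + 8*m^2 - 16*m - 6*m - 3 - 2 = 28*m^3 - m^2 - 22*m - 5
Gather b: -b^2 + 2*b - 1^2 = -b^2 + 2*b - 1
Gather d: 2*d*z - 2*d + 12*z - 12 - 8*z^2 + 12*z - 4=d*(2*z - 2) - 8*z^2 + 24*z - 16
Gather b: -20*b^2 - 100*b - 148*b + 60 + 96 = -20*b^2 - 248*b + 156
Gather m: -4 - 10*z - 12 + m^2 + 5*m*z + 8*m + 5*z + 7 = m^2 + m*(5*z + 8) - 5*z - 9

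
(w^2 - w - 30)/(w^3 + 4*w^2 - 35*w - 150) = 1/(w + 5)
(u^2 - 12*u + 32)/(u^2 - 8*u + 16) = (u - 8)/(u - 4)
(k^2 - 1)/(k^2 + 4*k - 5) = (k + 1)/(k + 5)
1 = 1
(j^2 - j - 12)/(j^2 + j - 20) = (j + 3)/(j + 5)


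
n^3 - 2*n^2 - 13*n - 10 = (n - 5)*(n + 1)*(n + 2)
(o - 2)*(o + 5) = o^2 + 3*o - 10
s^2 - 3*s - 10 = (s - 5)*(s + 2)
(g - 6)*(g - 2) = g^2 - 8*g + 12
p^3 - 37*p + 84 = (p - 4)*(p - 3)*(p + 7)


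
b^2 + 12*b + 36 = (b + 6)^2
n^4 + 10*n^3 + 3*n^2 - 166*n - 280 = (n - 4)*(n + 2)*(n + 5)*(n + 7)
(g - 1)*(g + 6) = g^2 + 5*g - 6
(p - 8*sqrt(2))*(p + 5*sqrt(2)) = p^2 - 3*sqrt(2)*p - 80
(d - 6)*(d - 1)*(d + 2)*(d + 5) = d^4 - 33*d^2 - 28*d + 60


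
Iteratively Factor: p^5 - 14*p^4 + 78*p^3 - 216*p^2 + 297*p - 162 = (p - 2)*(p^4 - 12*p^3 + 54*p^2 - 108*p + 81) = (p - 3)*(p - 2)*(p^3 - 9*p^2 + 27*p - 27) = (p - 3)^2*(p - 2)*(p^2 - 6*p + 9) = (p - 3)^3*(p - 2)*(p - 3)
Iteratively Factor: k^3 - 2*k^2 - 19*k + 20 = (k + 4)*(k^2 - 6*k + 5) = (k - 1)*(k + 4)*(k - 5)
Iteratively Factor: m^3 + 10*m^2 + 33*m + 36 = (m + 3)*(m^2 + 7*m + 12) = (m + 3)^2*(m + 4)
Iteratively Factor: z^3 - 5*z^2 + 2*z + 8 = (z + 1)*(z^2 - 6*z + 8) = (z - 4)*(z + 1)*(z - 2)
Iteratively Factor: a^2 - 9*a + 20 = (a - 4)*(a - 5)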